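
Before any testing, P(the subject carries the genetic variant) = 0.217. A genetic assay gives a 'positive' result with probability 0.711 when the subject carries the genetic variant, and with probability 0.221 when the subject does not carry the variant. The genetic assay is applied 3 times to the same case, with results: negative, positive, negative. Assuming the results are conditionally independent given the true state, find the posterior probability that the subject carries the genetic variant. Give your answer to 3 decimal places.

Posterior P(H) ≈ 0.109

Let H be the event that the subject carries the genetic variant; start with P(H) = 0.217. P('positive'|H) = 0.711, P('positive'|¬H) = 0.221.
Update on result 1 ('negative'): P(H) ← 0.289·0.2170 / (0.289·0.2170 + 0.779·0.7830) = 0.062713/0.67267 = 0.0932.
Update on result 2 ('positive'): P(H) ← 0.711·0.0932 / (0.711·0.0932 + 0.221·0.9068) = 0.066287/0.26668 = 0.2486.
Update on result 3 ('negative'): P(H) ← 0.289·0.2486 / (0.289·0.2486 + 0.779·0.7514) = 0.071834/0.65721 = 0.1093.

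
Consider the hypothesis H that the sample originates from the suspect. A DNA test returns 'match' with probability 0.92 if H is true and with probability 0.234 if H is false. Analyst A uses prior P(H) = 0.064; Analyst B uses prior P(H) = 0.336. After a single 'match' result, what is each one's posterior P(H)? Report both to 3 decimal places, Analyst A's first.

P('+'|H) = 0.92, P('+'|¬H) = 0.234.
Analyst A: numerator 0.92·0.064 = 0.058880; evidence = 0.058880+0.234·0.936 = 0.27790; posterior = 0.212.
Analyst B: numerator 0.92·0.336 = 0.30912; evidence = 0.30912+0.234·0.664 = 0.46450; posterior = 0.665.

Analyst A: 0.212; Analyst B: 0.665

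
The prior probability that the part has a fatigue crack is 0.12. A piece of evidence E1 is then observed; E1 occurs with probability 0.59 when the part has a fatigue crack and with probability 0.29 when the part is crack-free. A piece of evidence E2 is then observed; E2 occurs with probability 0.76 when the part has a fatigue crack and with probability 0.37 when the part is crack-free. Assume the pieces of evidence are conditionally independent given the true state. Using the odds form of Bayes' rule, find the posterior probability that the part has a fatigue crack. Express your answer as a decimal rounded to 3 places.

Posterior probability ≈ 0.363

Prior odds = 0.12/(1−0.12) = 0.13636.
Likelihood ratio for E1 = 0.59/0.29 = 2.0345.
Likelihood ratio for E2 = 0.76/0.37 = 2.0541.
Posterior odds = prior odds × LR₁ × LR₂ = 0.56986.
Posterior probability = odds/(1+odds) = 0.56986/1.5699 = 0.363.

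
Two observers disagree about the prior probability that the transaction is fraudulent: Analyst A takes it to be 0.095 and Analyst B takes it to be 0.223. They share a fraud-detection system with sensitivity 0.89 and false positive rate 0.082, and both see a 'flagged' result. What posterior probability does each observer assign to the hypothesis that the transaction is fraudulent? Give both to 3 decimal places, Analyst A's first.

P('+'|H) = 0.89, P('+'|¬H) = 0.082.
Analyst A: numerator 0.89·0.095 = 0.084550; evidence = 0.084550+0.082·0.905 = 0.15876; posterior = 0.533.
Analyst B: numerator 0.89·0.223 = 0.19847; evidence = 0.19847+0.082·0.777 = 0.26218; posterior = 0.757.

Analyst A: 0.533; Analyst B: 0.757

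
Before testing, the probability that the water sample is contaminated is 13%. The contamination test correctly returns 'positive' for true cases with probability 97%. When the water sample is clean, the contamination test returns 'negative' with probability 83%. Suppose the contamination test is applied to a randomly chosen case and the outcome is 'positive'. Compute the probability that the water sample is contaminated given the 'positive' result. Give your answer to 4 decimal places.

P(H | E) ≈ 0.4602

Let H be the event that the water sample is contaminated. P(H) = 0.13, so P(¬H) = 0.87. With E the 'positive' result, P(E|H) = 0.97 and P(E|¬H) = 0.17.
P(E) = 0.97·0.13 + 0.17·0.87 = 0.12610 + 0.14790 = 0.27400.
By Bayes' theorem, P(H|E) = 0.12610 / 0.27400 = 0.4602.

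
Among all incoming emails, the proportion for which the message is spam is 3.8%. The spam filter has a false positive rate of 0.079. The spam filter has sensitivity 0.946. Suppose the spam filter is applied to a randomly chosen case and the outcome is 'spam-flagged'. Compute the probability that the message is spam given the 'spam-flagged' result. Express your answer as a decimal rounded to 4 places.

P(H | E) ≈ 0.3211

Let H be the event that the message is spam. P(H) = 0.038, so P(¬H) = 0.962. With E the 'spam-flagged' result, P(E|H) = 0.946 and P(E|¬H) = 0.079.
P(E) = 0.946·0.038 + 0.079·0.962 = 0.035948 + 0.075998 = 0.11195.
By Bayes' theorem, P(H|E) = 0.035948 / 0.11195 = 0.3211.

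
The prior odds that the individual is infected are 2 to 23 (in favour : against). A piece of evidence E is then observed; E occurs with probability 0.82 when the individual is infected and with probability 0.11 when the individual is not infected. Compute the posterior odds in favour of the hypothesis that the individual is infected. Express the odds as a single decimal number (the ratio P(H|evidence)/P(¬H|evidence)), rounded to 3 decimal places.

Posterior odds ≈ 0.648

Prior odds = 2/23 = 0.086957. In log-odds, ln(0.086957) = -2.4423.
Add log likelihood ratio: ln(7.4545) = 2.0088.
Posterior log-odds = -0.43352, so posterior odds = exp(-0.43352) = 0.64822.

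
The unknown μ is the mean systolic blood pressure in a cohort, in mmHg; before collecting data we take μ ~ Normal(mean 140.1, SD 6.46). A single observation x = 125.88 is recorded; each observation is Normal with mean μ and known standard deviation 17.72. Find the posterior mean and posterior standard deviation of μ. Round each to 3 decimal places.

Posterior mean ≈ 138.432; posterior SD ≈ 6.069

Prior precision 1/τ₀² = 1/6.46² = 0.0239627; data precision n/σ² = 1/17.72² = 0.00318473.
Posterior precision = 0.0239627 + 0.00318473 = 0.0271474, giving posterior SD = 1/√0.0271474 = 6.069.
Posterior mean = (0.0239627·140.1 + 0.00318473·125.88) / 0.0271474 = 138.432.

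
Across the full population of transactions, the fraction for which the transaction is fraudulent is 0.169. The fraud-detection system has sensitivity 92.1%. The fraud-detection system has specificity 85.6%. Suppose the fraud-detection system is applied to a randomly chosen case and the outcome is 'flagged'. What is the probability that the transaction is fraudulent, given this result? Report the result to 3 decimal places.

Write H for 'the transaction is fraudulent'. Prior odds H:¬H = 0.169/0.831 = 0.20337. For the 'flagged' outcome, the likelihood ratio is 0.921/0.144 = 6.3958.
Posterior odds = 0.20337 × 6.3958 = 1.3007, so P(H|E) = 1.3007/(1+1.3007) = 0.565.

P(H | E) ≈ 0.565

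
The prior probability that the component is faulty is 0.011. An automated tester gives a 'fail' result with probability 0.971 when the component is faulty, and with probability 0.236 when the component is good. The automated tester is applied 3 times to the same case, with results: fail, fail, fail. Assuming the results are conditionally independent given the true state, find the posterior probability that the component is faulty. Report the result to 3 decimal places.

Posterior P(H) ≈ 0.437

With H the event that the component is faulty, the joint likelihood of the observed sequence is P(data|H) = 0.971·0.971·0.971 = 0.91550 and P(data|¬H) = 0.236·0.236·0.236 = 0.013144.
Bayes: P(H|data) = 0.011·0.91550 / (0.011·0.91550 + 0.989·0.013144) = 0.010070/0.023070 = 0.4365.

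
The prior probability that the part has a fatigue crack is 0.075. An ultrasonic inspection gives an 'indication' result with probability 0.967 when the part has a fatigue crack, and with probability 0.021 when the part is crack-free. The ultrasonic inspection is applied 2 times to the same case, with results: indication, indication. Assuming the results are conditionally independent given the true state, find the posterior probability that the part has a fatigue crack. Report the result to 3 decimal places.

Let H be the event that the part has a fatigue crack; start with P(H) = 0.075. P('indication'|H) = 0.967, P('indication'|¬H) = 0.021.
Update on result 1 ('indication'): P(H) ← 0.967·0.0750 / (0.967·0.0750 + 0.021·0.9250) = 0.072525/0.091950 = 0.7887.
Update on result 2 ('indication'): P(H) ← 0.967·0.7887 / (0.967·0.7887 + 0.021·0.2113) = 0.76272/0.76715 = 0.9942.

Posterior P(H) ≈ 0.994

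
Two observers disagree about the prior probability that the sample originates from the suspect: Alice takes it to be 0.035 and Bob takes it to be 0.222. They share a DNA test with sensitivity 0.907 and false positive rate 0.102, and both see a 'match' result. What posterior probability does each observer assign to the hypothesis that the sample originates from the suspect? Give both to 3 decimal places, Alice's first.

Alice: 0.244; Bob: 0.717

P('+'|H) = 0.907, P('+'|¬H) = 0.102.
Alice: numerator 0.907·0.035 = 0.031745; evidence = 0.031745+0.102·0.965 = 0.13017; posterior = 0.244.
Bob: numerator 0.907·0.222 = 0.20135; evidence = 0.20135+0.102·0.778 = 0.28071; posterior = 0.717.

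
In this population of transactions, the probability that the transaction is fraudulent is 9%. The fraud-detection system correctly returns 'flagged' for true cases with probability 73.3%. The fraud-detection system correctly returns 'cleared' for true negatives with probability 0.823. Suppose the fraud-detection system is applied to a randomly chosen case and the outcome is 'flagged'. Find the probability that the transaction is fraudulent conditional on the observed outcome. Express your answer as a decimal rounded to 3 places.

P(H | E) ≈ 0.291

Write H for 'the transaction is fraudulent'. Prior odds H:¬H = 0.09/0.91 = 0.098901. For the 'flagged' outcome, the likelihood ratio is 0.733/0.177 = 4.1412.
Posterior odds = 0.098901 × 4.1412 = 0.40957, so P(H|E) = 0.40957/(1+0.40957) = 0.291.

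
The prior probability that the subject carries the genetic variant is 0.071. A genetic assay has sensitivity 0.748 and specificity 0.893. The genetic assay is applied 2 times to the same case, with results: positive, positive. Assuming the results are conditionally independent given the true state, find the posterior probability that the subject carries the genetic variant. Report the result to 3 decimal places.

Posterior P(H) ≈ 0.789

With H the event that the subject carries the genetic variant, the joint likelihood of the observed sequence is P(data|H) = 0.748·0.748 = 0.55950 and P(data|¬H) = 0.107·0.107 = 0.011449.
Bayes: P(H|data) = 0.071·0.55950 / (0.071·0.55950 + 0.929·0.011449) = 0.039725/0.050361 = 0.7888.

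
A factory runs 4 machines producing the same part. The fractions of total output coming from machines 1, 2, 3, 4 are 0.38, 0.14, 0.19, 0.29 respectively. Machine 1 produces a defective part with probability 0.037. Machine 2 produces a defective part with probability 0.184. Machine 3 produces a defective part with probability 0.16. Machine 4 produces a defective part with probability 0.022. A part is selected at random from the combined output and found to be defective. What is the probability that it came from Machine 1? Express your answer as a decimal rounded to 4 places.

Posterior probability ≈ 0.1836

Tabulate prior·likelihood by source: [1] prior 0.38, lik 0.037, product 0.01406; [2] prior 0.14, lik 0.184, product 0.02576; [3] prior 0.19, lik 0.16, product 0.03040; [4] prior 0.29, lik 0.022, product 0.006380.
Normalizing constant = 0.076600; the posterior for Machine 1 is its product over the sum, 0.01406/0.076600 = 0.1836.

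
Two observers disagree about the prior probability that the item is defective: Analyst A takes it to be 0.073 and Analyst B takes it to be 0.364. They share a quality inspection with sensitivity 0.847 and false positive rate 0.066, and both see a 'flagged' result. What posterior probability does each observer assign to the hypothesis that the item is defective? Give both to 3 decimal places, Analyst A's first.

P('+'|H) = 0.847, P('+'|¬H) = 0.066.
Analyst A: numerator 0.847·0.073 = 0.061831; evidence = 0.061831+0.066·0.927 = 0.12301; posterior = 0.503.
Analyst B: numerator 0.847·0.364 = 0.30831; evidence = 0.30831+0.066·0.636 = 0.35028; posterior = 0.880.

Analyst A: 0.503; Analyst B: 0.880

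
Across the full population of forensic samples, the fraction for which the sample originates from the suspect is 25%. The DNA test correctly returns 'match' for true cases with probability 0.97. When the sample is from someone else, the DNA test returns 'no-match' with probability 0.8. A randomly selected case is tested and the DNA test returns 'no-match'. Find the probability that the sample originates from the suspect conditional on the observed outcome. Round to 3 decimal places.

Let H be the event that the sample originates from the suspect. P(H) = 0.25, so P(¬H) = 0.75. With E the 'no-match' result, P(E|H) = 0.03 and P(E|¬H) = 0.8.
P(E) = 0.03·0.25 + 0.8·0.75 = 0.0075000 + 0.60000 = 0.60750.
By Bayes' theorem, P(H|E) = 0.0075000 / 0.60750 = 0.012.

P(H | E) ≈ 0.012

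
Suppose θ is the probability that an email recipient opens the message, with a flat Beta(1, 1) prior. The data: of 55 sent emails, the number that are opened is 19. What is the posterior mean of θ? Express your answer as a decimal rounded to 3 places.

Posterior mean ≈ 0.351

The binomial likelihood is conjugate to the Beta prior: with 19 successes and 36 failures, the posterior is Beta(1+19, 1+36) = Beta(20, 37).
Posterior mean = α/(α+β) = 20/57 = 0.351.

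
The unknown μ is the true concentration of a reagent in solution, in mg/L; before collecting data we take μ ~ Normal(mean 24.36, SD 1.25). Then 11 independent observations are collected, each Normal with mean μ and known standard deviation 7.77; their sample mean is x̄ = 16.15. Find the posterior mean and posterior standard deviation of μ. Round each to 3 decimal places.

Posterior mean ≈ 22.541; posterior SD ≈ 1.103

With known σ, the Normal prior is conjugate. Weight on the data is w = (n/σ²)/(n/σ² + 1/τ₀²) = 0.182201/(0.182201+0.640000) = 0.22160.
Posterior mean = w·x̄ + (1−w)·μ₀ = 0.22160·16.15 + 0.77840·24.36 = 22.541. Posterior variance = 1/(0.182201+0.640000) = 1.21625, so SD = 1.103.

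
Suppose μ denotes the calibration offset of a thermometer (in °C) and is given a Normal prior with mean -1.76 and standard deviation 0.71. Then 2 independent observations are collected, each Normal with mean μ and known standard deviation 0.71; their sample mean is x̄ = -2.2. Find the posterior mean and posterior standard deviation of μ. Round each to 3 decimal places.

With known σ, the Normal prior is conjugate. Weight on the data is w = (n/σ²)/(n/σ² + 1/τ₀²) = 3.96747/(3.96747+1.98373) = 0.66667.
Posterior mean = w·x̄ + (1−w)·μ₀ = 0.66667·-2.2 + 0.33333·-1.76 = -2.053. Posterior variance = 1/(3.96747+1.98373) = 0.168033, so SD = 0.410.

Posterior mean ≈ -2.053; posterior SD ≈ 0.410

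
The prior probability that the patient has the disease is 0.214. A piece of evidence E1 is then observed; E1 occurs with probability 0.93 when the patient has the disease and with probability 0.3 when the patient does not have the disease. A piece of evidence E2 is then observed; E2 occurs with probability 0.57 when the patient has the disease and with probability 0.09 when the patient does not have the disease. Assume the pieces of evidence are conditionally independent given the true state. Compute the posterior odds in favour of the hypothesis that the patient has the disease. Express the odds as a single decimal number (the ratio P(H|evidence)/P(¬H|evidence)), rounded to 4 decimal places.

Prior odds = 0.214/(1−0.214) = 0.27226. In log-odds, ln(0.27226) = -1.3010.
Add log likelihood ratios: ln(3.1000) + ln(6.3333) = 2.9772.
Posterior log-odds = 1.6762, so posterior odds = exp(1.6762) = 5.3455.

Posterior odds ≈ 5.3455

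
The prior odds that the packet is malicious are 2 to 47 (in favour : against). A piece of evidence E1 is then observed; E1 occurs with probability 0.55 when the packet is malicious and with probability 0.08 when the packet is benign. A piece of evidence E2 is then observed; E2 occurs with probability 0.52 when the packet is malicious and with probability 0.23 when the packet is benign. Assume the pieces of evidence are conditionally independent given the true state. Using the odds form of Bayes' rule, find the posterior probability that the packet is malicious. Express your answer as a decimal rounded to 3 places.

Posterior probability ≈ 0.398

Prior odds = 2/47 = 0.042553. In log-odds, ln(0.042553) = -3.1570.
Add log likelihood ratios: ln(6.8750) + ln(2.2609) = 2.7436.
Posterior log-odds = -0.41336, so posterior odds = exp(-0.41336) = 0.66142. Converting, P(H|E) = 0.66142/1.6614 = 0.398.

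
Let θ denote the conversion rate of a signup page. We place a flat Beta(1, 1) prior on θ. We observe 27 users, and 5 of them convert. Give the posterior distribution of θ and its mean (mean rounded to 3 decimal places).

Posterior: Beta(6, 23); mean ≈ 0.207

The binomial likelihood is conjugate to the Beta prior: with 5 successes and 22 failures, the posterior is Beta(1+5, 1+22) = Beta(6, 23).
Posterior mean = α/(α+β) = 6/29 = 0.207.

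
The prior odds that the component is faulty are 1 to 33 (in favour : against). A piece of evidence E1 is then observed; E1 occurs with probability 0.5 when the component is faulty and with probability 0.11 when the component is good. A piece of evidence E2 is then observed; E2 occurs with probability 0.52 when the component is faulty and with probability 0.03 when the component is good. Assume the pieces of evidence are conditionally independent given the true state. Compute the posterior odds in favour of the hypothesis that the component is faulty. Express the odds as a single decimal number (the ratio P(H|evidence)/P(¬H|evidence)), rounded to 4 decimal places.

Posterior odds ≈ 2.3875

Prior odds = 1/33 = 0.030303.
Likelihood ratio for E1 = 0.5/0.11 = 4.5455.
Likelihood ratio for E2 = 0.52/0.03 = 17.333.
Posterior odds = prior odds × LR₁ × LR₂ = 2.3875.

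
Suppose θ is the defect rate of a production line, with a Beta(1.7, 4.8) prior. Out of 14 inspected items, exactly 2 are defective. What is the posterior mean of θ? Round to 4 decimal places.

Posterior mean ≈ 0.1805

Observing 2 successes and 12 failures updates Beta(1.7, 4.8) by adding the success and failure counts to the two shape parameters: α = 1.7+2 = 3.7, β = 4.8+12 = 16.8.
Posterior mean = α/(α+β) = 3.7/20.5 = 0.1805.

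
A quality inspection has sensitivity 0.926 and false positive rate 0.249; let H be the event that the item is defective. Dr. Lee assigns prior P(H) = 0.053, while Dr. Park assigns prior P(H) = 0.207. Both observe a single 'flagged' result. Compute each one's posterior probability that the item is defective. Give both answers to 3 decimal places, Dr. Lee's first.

The likelihood ratio for a 'flagged' result is 0.926/0.249 = 3.7189.
Dr. Lee: prior odds 0.053/0.947 = 0.055966; posterior odds 0.20813; posterior probability 0.172.
Dr. Park: prior odds 0.207/0.793 = 0.26103; posterior odds 0.97075; posterior probability 0.493.

Dr. Lee: 0.172; Dr. Park: 0.493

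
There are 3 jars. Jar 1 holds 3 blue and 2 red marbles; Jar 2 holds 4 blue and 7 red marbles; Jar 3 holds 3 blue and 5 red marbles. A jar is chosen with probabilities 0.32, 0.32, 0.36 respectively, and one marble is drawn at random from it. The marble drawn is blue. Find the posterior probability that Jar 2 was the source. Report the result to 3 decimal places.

P(blue|Jar 1) = 0.6; P(blue|Jar 2) = 0.3636; P(blue|Jar 3) = 0.375.
Prior × likelihood for each source: 0.32·0.6=0.1920, 0.32·0.3636=0.1164, 0.36·0.375=0.1350. Summing gives P(blue) = 0.44336.
P(Jar 2 | blue) = 0.1164 / 0.44336 = 0.262.

Posterior probability ≈ 0.262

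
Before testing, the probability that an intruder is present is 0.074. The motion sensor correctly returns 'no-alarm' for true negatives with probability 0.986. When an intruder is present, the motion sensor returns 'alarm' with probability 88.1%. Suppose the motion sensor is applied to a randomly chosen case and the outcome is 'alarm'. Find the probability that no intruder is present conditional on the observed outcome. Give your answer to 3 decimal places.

Let H be the event that an intruder is present. P(H) = 0.074, so P(¬H) = 0.926. With E the 'alarm' result, P(E|H) = 0.881 and P(E|¬H) = 0.014.
P(E) = 0.881·0.074 + 0.014·0.926 = 0.065194 + 0.012964 = 0.078158.
By Bayes' theorem, P(H|E) = 0.065194 / 0.078158 = 0.834. Hence P(¬H|E) = 1 − 0.834 = 0.166.

P(¬H | E) ≈ 0.166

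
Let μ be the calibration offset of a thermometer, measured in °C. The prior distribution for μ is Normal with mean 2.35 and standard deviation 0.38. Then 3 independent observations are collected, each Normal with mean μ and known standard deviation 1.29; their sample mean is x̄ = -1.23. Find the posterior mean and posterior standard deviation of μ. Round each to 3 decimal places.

With known σ, the Normal prior is conjugate. Weight on the data is w = (n/σ²)/(n/σ² + 1/τ₀²) = 1.80278/(1.80278+6.92521) = 0.20655.
Posterior mean = w·x̄ + (1−w)·μ₀ = 0.20655·-1.23 + 0.79345·2.35 = 1.611. Posterior variance = 1/(1.80278+6.92521) = 0.114574, so SD = 0.338.

Posterior mean ≈ 1.611; posterior SD ≈ 0.338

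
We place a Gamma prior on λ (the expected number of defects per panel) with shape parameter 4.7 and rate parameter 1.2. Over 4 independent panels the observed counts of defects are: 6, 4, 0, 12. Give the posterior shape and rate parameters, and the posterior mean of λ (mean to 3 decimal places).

Posterior: Gamma(shape=26.7, rate=5.2); mean ≈ 5.135

The Poisson likelihood adds the total count to the shape and the number of exposure periods to the rate. Here ∑xᵢ = 22 and n = 4, so shape 4.7→26.7 and rate 1.2→5.2.
E[λ | data] = 26.7/5.2 = 5.135.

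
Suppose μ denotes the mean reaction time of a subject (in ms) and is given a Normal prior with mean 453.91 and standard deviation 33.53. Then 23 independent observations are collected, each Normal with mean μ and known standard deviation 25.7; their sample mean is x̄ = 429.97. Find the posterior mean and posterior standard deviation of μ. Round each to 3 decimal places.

Prior precision 1/τ₀² = 1/33.53² = 0.00088947; data precision n/σ² = 23/25.7² = 0.0348226.
Posterior precision = 0.00088947 + 0.0348226 = 0.0357121, giving posterior SD = 1/√0.0357121 = 5.292.
Posterior mean = (0.00088947·453.91 + 0.0348226·429.97) / 0.0357121 = 430.566.

Posterior mean ≈ 430.566; posterior SD ≈ 5.292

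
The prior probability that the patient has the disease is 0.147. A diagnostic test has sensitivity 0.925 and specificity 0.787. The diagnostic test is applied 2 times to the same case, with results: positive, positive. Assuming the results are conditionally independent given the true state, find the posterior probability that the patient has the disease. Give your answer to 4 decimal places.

Posterior P(H) ≈ 0.7647

Let H be the event that the patient has the disease; start with P(H) = 0.147. P('positive'|H) = 0.925, P('positive'|¬H) = 0.213.
Update on result 1 ('positive'): P(H) ← 0.925·0.1470 / (0.925·0.1470 + 0.213·0.8530) = 0.13598/0.31766 = 0.4280.
Update on result 2 ('positive'): P(H) ← 0.925·0.4280 / (0.925·0.4280 + 0.213·0.5720) = 0.39594/0.51777 = 0.7647.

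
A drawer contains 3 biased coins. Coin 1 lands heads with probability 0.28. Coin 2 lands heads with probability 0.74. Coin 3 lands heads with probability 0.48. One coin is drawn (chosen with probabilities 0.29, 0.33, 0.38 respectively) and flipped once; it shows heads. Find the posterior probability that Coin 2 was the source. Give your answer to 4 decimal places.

Tabulate prior·likelihood by source: [1] prior 0.29, lik 0.28, product 0.08120; [2] prior 0.33, lik 0.74, product 0.2442; [3] prior 0.38, lik 0.48, product 0.1824.
Normalizing constant = 0.50780; the posterior for Coin 2 is its product over the sum, 0.2442/0.50780 = 0.4809.

Posterior probability ≈ 0.4809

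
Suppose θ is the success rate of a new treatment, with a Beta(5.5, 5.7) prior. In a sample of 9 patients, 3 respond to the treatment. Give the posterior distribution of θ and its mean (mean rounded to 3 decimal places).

Observing 3 successes and 6 failures updates Beta(5.5, 5.7) by adding the success and failure counts to the two shape parameters: α = 5.5+3 = 8.5, β = 5.7+6 = 11.7.
Posterior mean = α/(α+β) = 8.5/20.2 = 0.421.

Posterior: Beta(8.5, 11.7); mean ≈ 0.421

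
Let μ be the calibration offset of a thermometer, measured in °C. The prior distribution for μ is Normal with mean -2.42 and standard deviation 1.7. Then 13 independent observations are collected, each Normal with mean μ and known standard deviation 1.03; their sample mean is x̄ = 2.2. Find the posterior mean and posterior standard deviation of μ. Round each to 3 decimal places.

Posterior mean ≈ 2.073; posterior SD ≈ 0.282

With known σ, the Normal prior is conjugate. Weight on the data is w = (n/σ²)/(n/σ² + 1/τ₀²) = 12.2537/(12.2537+0.346021) = 0.97254.
Posterior mean = w·x̄ + (1−w)·μ₀ = 0.97254·2.2 + 0.027462·-2.42 = 2.073. Posterior variance = 1/(12.2537+0.346021) = 0.0793665, so SD = 0.282.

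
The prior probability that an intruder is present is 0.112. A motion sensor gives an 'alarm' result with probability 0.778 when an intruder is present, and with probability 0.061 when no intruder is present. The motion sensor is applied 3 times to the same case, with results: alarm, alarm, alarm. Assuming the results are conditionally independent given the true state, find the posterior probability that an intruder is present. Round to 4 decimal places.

Let H be the event that an intruder is present; start with P(H) = 0.112. P('alarm'|H) = 0.778, P('alarm'|¬H) = 0.061.
Update on result 1 ('alarm'): P(H) ← 0.778·0.1120 / (0.778·0.1120 + 0.061·0.8880) = 0.087136/0.14130 = 0.6167.
Update on result 2 ('alarm'): P(H) ← 0.778·0.6167 / (0.778·0.6167 + 0.061·0.3833) = 0.47976/0.50314 = 0.9535.
Update on result 3 ('alarm'): P(H) ← 0.778·0.9535 / (0.778·0.9535 + 0.061·0.0465) = 0.74184/0.74468 = 0.9962.

Posterior P(H) ≈ 0.9962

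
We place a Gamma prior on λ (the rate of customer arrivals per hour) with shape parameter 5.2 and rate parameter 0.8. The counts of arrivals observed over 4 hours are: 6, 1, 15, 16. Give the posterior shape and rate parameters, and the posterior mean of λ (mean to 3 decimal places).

Posterior: Gamma(shape=43.2, rate=4.8); mean ≈ 9.000

The Poisson likelihood adds the total count to the shape and the number of exposure periods to the rate. Here ∑xᵢ = 38 and n = 4, so shape 5.2→43.2 and rate 0.8→4.8.
E[λ | data] = 43.2/4.8 = 9.000.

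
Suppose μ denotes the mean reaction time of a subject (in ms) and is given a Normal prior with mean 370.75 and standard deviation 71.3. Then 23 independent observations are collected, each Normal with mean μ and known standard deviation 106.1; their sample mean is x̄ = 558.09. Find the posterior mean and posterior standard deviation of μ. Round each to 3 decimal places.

Posterior mean ≈ 541.637; posterior SD ≈ 21.130

With known σ, the Normal prior is conjugate. Weight on the data is w = (n/σ²)/(n/σ² + 1/τ₀²) = 0.00204314/(0.00204314+0.00019671) = 0.91218.
Posterior mean = w·x̄ + (1−w)·μ₀ = 0.91218·558.09 + 0.087822·370.75 = 541.637. Posterior variance = 1/(0.00204314+0.00019671) = 446.460, so SD = 21.130.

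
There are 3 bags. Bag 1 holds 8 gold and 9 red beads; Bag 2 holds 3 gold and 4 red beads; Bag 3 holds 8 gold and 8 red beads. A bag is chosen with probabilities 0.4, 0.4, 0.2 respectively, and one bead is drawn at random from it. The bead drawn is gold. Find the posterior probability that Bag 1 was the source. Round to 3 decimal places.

Posterior probability ≈ 0.410

P(gold|Bag 1) = 0.4706; P(gold|Bag 2) = 0.4286; P(gold|Bag 3) = 0.5.
Prior × likelihood for each source: 0.4·0.4706=0.1882, 0.4·0.4286=0.1714, 0.2·0.5=0.1000. Summing gives P(gold) = 0.45966.
P(Bag 1 | gold) = 0.1882 / 0.45966 = 0.410.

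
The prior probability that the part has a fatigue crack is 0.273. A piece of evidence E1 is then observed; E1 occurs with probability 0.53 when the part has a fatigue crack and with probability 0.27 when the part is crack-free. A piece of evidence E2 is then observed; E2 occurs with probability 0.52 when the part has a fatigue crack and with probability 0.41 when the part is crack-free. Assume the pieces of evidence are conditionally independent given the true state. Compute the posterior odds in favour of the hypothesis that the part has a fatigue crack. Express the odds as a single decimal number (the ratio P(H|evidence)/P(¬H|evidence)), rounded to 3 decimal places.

Posterior odds ≈ 0.935

Prior odds = 0.273/(1−0.273) = 0.37552.
Likelihood ratio for E1 = 0.53/0.27 = 1.9630.
Likelihood ratio for E2 = 0.52/0.41 = 1.2683.
Posterior odds = prior odds × LR₁ × LR₂ = 0.93489.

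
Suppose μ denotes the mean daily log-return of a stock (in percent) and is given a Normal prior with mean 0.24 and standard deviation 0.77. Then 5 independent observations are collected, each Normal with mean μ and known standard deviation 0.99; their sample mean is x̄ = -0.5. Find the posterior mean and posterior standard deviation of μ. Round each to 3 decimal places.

Posterior mean ≈ -0.316; posterior SD ≈ 0.384

Prior precision 1/τ₀² = 1/0.77² = 1.68663; data precision n/σ² = 5/0.99² = 5.10152.
Posterior precision = 1.68663 + 5.10152 = 6.78815, giving posterior SD = 1/√6.78815 = 0.384.
Posterior mean = (1.68663·0.24 + 5.10152·-0.5) / 6.78815 = -0.316.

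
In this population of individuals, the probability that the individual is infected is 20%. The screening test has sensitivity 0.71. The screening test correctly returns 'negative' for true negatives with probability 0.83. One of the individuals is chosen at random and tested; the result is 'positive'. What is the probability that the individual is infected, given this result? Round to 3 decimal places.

P(H | E) ≈ 0.511

Write H for 'the individual is infected'. Prior odds H:¬H = 0.2/0.8 = 0.25000. For the 'positive' outcome, the likelihood ratio is 0.71/0.17 = 4.1765.
Posterior odds = 0.25000 × 4.1765 = 1.0441, so P(H|E) = 1.0441/(1+1.0441) = 0.511.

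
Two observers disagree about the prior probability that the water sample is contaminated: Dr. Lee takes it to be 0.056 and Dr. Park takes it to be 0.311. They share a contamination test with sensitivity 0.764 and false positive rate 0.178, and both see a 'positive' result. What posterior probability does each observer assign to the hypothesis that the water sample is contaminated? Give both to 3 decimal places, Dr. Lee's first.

Dr. Lee: 0.203; Dr. Park: 0.660

The likelihood ratio for a 'positive' result is 0.764/0.178 = 4.2921.
Dr. Lee: prior odds 0.056/0.944 = 0.059322; posterior odds 0.25462; posterior probability 0.203.
Dr. Park: prior odds 0.311/0.689 = 0.45138; posterior odds 1.9374; posterior probability 0.660.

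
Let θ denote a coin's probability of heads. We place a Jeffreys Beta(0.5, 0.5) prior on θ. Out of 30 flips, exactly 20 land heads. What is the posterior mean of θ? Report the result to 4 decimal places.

Posterior mean ≈ 0.6613

Observing 20 successes and 10 failures updates Beta(0.5, 0.5) by adding the success and failure counts to the two shape parameters: α = 0.5+20 = 20.5, β = 0.5+10 = 10.5.
Posterior mean = α/(α+β) = 20.5/31 = 0.6613.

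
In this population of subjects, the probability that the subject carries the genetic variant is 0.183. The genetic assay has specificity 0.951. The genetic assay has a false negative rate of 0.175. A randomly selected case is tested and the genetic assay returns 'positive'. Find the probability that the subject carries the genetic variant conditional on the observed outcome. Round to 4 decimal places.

P(H | E) ≈ 0.7904

Let H be the event that the subject carries the genetic variant. P(H) = 0.183, so P(¬H) = 0.817. With E the 'positive' result, P(E|H) = 0.825 and P(E|¬H) = 0.049.
P(E) = 0.825·0.183 + 0.049·0.817 = 0.15097 + 0.040033 = 0.19101.
By Bayes' theorem, P(H|E) = 0.15097 / 0.19101 = 0.7904.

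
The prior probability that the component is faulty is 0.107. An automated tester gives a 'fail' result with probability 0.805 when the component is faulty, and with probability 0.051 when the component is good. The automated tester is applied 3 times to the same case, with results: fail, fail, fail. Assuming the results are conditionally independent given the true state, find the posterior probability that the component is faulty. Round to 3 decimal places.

Let H be the event that the component is faulty; start with P(H) = 0.107. P('fail'|H) = 0.805, P('fail'|¬H) = 0.051.
Update on result 1 ('fail'): P(H) ← 0.805·0.1070 / (0.805·0.1070 + 0.051·0.8930) = 0.086135/0.13168 = 0.6541.
Update on result 2 ('fail'): P(H) ← 0.805·0.6541 / (0.805·0.6541 + 0.051·0.3459) = 0.52658/0.54422 = 0.9676.
Update on result 3 ('fail'): P(H) ← 0.805·0.9676 / (0.805·0.9676 + 0.051·0.0324) = 0.77891/0.78056 = 0.9979.

Posterior P(H) ≈ 0.998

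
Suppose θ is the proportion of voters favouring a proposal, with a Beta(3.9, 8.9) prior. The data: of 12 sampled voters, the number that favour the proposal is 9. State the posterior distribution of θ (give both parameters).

Posterior: Beta(12.9, 11.9)

The binomial likelihood is conjugate to the Beta prior: with 9 successes and 3 failures, the posterior is Beta(3.9+9, 8.9+3) = Beta(12.9, 11.9).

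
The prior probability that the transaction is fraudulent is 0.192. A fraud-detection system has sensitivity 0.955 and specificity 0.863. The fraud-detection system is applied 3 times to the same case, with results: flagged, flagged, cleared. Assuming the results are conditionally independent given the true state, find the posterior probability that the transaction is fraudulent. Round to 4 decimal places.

With H the event that the transaction is fraudulent, the joint likelihood of the observed sequence is P(data|H) = 0.955·0.955·0.045 = 0.041041 and P(data|¬H) = 0.137·0.137·0.863 = 0.016198.
Bayes: P(H|data) = 0.192·0.041041 / (0.192·0.041041 + 0.808·0.016198) = 0.0078799/0.020968 = 0.3758.

Posterior P(H) ≈ 0.3758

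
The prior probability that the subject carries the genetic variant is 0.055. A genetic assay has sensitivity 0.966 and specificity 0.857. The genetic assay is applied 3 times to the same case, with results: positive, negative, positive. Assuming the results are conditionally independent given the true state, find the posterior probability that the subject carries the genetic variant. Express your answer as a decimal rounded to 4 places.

Posterior P(H) ≈ 0.0953

Let H be the event that the subject carries the genetic variant; start with P(H) = 0.055. P('positive'|H) = 0.966, P('positive'|¬H) = 0.143.
Update on result 1 ('positive'): P(H) ← 0.966·0.0550 / (0.966·0.0550 + 0.143·0.9450) = 0.053130/0.18826 = 0.2822.
Update on result 2 ('negative'): P(H) ← 0.034·0.2822 / (0.034·0.2822 + 0.857·0.7178) = 0.0095951/0.62474 = 0.0154.
Update on result 3 ('positive'): P(H) ← 0.966·0.0154 / (0.966·0.0154 + 0.143·0.9846) = 0.014836/0.15564 = 0.0953.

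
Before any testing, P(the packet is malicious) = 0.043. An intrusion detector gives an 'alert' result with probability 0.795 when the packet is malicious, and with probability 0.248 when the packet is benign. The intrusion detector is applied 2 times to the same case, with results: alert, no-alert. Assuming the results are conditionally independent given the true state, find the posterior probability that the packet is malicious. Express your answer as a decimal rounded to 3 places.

Posterior P(H) ≈ 0.038

Let H be the event that the packet is malicious; start with P(H) = 0.043. P('alert'|H) = 0.795, P('alert'|¬H) = 0.248.
Update on result 1 ('alert'): P(H) ← 0.795·0.0430 / (0.795·0.0430 + 0.248·0.9570) = 0.034185/0.27152 = 0.1259.
Update on result 2 ('no-alert'): P(H) ← 0.205·0.1259 / (0.205·0.1259 + 0.752·0.8741) = 0.025810/0.68313 = 0.0378.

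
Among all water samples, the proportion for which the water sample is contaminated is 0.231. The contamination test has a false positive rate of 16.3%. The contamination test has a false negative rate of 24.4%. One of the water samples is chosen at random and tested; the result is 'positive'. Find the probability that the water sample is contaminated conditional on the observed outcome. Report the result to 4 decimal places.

Write H for 'the water sample is contaminated'. Prior odds H:¬H = 0.231/0.769 = 0.30039. For the 'positive' outcome, the likelihood ratio is 0.756/0.163 = 4.6380.
Posterior odds = 0.30039 × 4.6380 = 1.3932, so P(H|E) = 1.3932/(1+1.3932) = 0.5822.

P(H | E) ≈ 0.5822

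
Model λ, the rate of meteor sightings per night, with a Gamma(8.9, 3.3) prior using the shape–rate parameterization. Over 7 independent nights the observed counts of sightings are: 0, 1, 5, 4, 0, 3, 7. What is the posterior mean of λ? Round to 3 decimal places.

Posterior mean ≈ 2.806

The Poisson likelihood adds the total count to the shape and the number of exposure periods to the rate. Here ∑xᵢ = 20 and n = 7, so shape 8.9→28.9 and rate 3.3→10.3.
Posterior mean = shape/rate = 28.9/10.3 = 2.806.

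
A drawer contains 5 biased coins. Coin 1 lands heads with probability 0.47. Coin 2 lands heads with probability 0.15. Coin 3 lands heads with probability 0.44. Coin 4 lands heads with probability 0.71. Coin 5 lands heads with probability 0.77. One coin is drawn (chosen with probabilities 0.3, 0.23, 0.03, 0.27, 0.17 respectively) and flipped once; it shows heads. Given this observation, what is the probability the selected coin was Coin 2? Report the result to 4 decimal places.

Tabulate prior·likelihood by source: [1] prior 0.3, lik 0.47, product 0.1410; [2] prior 0.23, lik 0.15, product 0.03450; [3] prior 0.03, lik 0.44, product 0.01320; [4] prior 0.27, lik 0.71, product 0.1917; [5] prior 0.17, lik 0.77, product 0.1309.
Normalizing constant = 0.51130; the posterior for Coin 2 is its product over the sum, 0.03450/0.51130 = 0.0675.

Posterior probability ≈ 0.0675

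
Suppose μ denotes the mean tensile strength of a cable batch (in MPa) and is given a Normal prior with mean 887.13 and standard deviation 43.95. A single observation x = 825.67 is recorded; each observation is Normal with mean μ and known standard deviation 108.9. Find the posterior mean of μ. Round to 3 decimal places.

Posterior mean ≈ 878.522

Prior precision 1/τ₀² = 1/43.95² = 0.00051770; data precision n/σ² = 1/108.9² = 0.00008432.
Posterior precision = 0.00051770 + 0.00008432 = 0.00060203.
Posterior mean = (0.00051770·887.13 + 0.00008432·825.67) / 0.00060203 = 878.522.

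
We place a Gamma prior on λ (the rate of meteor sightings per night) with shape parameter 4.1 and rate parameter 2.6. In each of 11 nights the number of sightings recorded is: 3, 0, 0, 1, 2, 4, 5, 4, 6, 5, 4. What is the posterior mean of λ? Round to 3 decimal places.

Total count ∑xᵢ = 34 over n = 11 nights.
Gamma is conjugate to the Poisson likelihood: posterior is Gamma(shape = 4.1+34 = 38.1, rate = 2.6+11 = 13.6).
E[λ | data] = 38.1/13.6 = 2.801.

Posterior mean ≈ 2.801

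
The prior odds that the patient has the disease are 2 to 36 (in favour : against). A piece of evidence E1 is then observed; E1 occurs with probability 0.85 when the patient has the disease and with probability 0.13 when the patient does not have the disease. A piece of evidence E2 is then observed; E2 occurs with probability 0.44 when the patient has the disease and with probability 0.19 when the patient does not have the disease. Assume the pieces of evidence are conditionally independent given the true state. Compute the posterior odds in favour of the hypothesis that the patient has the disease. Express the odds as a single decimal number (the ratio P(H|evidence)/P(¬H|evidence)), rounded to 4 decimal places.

Prior odds = 2/36 = 0.055556. In log-odds, ln(0.055556) = -2.8904.
Add log likelihood ratios: ln(6.5385) + ln(2.3158) = 2.7175.
Posterior log-odds = -0.17292, so posterior odds = exp(-0.17292) = 0.84121.

Posterior odds ≈ 0.8412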